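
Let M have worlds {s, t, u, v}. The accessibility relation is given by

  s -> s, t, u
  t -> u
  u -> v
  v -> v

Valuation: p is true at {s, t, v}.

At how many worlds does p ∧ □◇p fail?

s: p is T, □◇p is F. ✗
t: p is T, □◇p is T. ✓
u: p is F, □◇p is T. ✗
v: p is T, □◇p is T. ✓
Satisfying worlds: {t, v}.
So p ∧ □◇p fails at the other 2 worlds.

2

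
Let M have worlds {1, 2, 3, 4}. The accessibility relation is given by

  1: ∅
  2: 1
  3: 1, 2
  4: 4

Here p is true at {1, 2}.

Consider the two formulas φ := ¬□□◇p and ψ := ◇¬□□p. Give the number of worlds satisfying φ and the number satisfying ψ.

For ¬□□◇p:
1: □□◇p is T. ✗
2: □□◇p is T. ✗
3: □□◇p is F. ✓
4: □□◇p is F. ✓
— 2 worlds.
For ◇¬□□p:
1: no successors, so ◇¬□□p fails. ✗
2: successors {1}; ¬□□p there: 1:F. ✗
3: successors {1, 2}; ¬□□p there: 1:F, 2:F. ✗
4: successors {4}; ¬□□p there: 4:T. ✓
— 1 world.

2 and 1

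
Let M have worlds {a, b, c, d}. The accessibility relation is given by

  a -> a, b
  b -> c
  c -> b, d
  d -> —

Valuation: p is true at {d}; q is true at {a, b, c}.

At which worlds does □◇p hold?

{b, d}

a: successors {a, b}; ◇p there: a:F, b:F. ✗
b: successors {c}; ◇p there: c:T. ✓
c: successors {b, d}; ◇p there: b:F, d:F. ✗
d: no successors, so □◇p holds vacuously. ✓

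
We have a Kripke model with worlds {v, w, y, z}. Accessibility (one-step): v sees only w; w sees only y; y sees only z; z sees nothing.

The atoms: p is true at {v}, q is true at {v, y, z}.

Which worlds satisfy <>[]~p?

{v, w, y}

v: successors {w}; []~p there: w:T. ✓
w: successors {y}; []~p there: y:T. ✓
y: successors {z}; []~p there: z:T. ✓
z: no successors, so <>[]~p fails. ✗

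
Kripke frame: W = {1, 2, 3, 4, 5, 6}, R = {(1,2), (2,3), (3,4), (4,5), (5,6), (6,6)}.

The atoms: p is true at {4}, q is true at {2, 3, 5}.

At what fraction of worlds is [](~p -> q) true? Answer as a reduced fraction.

1: successors {2}; ~p -> q there: 2:T. ✓
2: successors {3}; ~p -> q there: 3:T. ✓
3: successors {4}; ~p -> q there: 4:T. ✓
4: successors {5}; ~p -> q there: 5:T. ✓
5: successors {6}; ~p -> q there: 6:F. ✗
6: successors {6}; ~p -> q there: 6:F. ✗
That's 4 of 6 worlds, so 4/6 = 2/3.

2/3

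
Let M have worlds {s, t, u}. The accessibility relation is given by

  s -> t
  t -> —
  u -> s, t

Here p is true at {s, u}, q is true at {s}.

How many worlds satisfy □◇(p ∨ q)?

1

s: successors {t}; ◇(p ∨ q) there: t:F. ✗
t: no successors, so □◇(p ∨ q) holds vacuously. ✓
u: successors {s, t}; ◇(p ∨ q) there: s:F, t:F. ✗
Satisfying worlds: {t}.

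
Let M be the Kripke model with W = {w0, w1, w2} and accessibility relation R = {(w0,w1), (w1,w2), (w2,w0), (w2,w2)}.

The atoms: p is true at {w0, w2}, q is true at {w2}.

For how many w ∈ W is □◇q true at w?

w0: successors {w1}; ◇q there: w1:T. ✓
w1: successors {w2}; ◇q there: w2:T. ✓
w2: successors {w0, w2}; ◇q there: w0:F, w2:T. ✗
Satisfying worlds: {w0, w1}.

2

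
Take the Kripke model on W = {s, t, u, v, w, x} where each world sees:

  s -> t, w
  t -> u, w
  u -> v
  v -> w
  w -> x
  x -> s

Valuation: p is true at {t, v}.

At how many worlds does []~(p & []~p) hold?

s: successors {t, w}; ~(p & []~p) there: t:F, w:T. ✗
t: successors {u, w}; ~(p & []~p) there: u:T, w:T. ✓
u: successors {v}; ~(p & []~p) there: v:F. ✗
v: successors {w}; ~(p & []~p) there: w:T. ✓
w: successors {x}; ~(p & []~p) there: x:T. ✓
x: successors {s}; ~(p & []~p) there: s:T. ✓
Satisfying worlds: {t, v, w, x}.

4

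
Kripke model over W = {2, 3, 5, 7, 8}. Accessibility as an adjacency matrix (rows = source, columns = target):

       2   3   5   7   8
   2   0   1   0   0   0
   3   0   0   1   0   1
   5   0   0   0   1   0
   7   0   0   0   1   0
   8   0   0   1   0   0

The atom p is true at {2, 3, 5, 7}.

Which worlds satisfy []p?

2: successors {3}; p there: 3:T. ✓
3: successors {5, 8}; p there: 5:T, 8:F. ✗
5: successors {7}; p there: 7:T. ✓
7: successors {7}; p there: 7:T. ✓
8: successors {5}; p there: 5:T. ✓

{2, 5, 7, 8}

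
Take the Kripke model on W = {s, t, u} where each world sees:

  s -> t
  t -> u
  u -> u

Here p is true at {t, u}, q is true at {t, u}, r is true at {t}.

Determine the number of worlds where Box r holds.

s: successors {t}; r there: t:T. ✓
t: successors {u}; r there: u:F. ✗
u: successors {u}; r there: u:F. ✗
Satisfying worlds: {s}.

1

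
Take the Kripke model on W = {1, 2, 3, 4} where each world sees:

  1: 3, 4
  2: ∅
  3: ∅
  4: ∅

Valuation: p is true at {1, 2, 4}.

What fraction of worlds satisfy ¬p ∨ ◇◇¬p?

1: ¬p is F, ◇◇¬p is F. ✗
2: ¬p is F, ◇◇¬p is F. ✗
3: ¬p is T, ◇◇¬p is F. ✓
4: ¬p is F, ◇◇¬p is F. ✗
That's 1 of 4 worlds, so 1/4.

1/4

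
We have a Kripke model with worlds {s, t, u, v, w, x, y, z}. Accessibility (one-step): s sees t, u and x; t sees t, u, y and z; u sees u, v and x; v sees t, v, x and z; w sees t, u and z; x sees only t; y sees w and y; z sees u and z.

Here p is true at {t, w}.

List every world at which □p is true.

{x}

s: successors {t, u, x}; p there: t:T, u:F, x:F. ✗
t: successors {t, u, y, z}; p there: t:T, u:F, y:F, z:F. ✗
u: successors {u, v, x}; p there: u:F, v:F, x:F. ✗
v: successors {t, v, x, z}; p there: t:T, v:F, x:F, z:F. ✗
w: successors {t, u, z}; p there: t:T, u:F, z:F. ✗
x: successors {t}; p there: t:T. ✓
y: successors {w, y}; p there: w:T, y:F. ✗
z: successors {u, z}; p there: u:F, z:F. ✗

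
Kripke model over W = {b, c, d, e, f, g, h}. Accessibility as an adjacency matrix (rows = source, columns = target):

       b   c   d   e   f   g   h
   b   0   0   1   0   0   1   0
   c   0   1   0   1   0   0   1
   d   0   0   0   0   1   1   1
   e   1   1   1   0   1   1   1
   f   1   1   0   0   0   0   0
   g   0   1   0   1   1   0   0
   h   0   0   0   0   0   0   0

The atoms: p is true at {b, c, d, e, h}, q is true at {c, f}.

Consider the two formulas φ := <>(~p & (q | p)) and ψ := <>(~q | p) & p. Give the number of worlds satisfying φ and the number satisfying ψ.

3 and 4

For <>(~p & (q | p)):
b: successors {d, g}; ~p & (q | p) there: d:F, g:F. ✗
c: successors {c, e, h}; ~p & (q | p) there: c:F, e:F, h:F. ✗
d: successors {f, g, h}; ~p & (q | p) there: f:T, g:F, h:F. ✓
e: successors {b, c, d, f, g, h}; ~p & (q | p) there: b:F, c:F, d:F, f:T, g:F, h:F. ✓
f: successors {b, c}; ~p & (q | p) there: b:F, c:F. ✗
g: successors {c, e, f}; ~p & (q | p) there: c:F, e:F, f:T. ✓
h: no successors, so <>(~p & (q | p)) fails. ✗
— 3 worlds.
For <>(~q | p) & p:
b: <>(~q | p) is T, p is T. ✓
c: <>(~q | p) is T, p is T. ✓
d: <>(~q | p) is T, p is T. ✓
e: <>(~q | p) is T, p is T. ✓
f: <>(~q | p) is T, p is F. ✗
g: <>(~q | p) is T, p is F. ✗
h: <>(~q | p) is F, p is T. ✗
— 4 worlds.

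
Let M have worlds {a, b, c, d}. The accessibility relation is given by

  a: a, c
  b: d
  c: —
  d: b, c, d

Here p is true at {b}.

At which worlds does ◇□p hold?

{a, d}

a: successors {a, c}; □p there: a:F, c:T. ✓
b: successors {d}; □p there: d:F. ✗
c: no successors, so ◇□p fails. ✗
d: successors {b, c, d}; □p there: b:F, c:T, d:F. ✓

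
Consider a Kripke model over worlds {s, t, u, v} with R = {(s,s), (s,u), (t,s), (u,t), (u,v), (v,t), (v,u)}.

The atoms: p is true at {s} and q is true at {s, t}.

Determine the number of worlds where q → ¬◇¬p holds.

3

s: q is T, ¬◇¬p is F. ✗
t: q is T, ¬◇¬p is T. ✓
u: q is F, ¬◇¬p is F. ✓
v: q is F, ¬◇¬p is F. ✓
Satisfying worlds: {t, u, v}.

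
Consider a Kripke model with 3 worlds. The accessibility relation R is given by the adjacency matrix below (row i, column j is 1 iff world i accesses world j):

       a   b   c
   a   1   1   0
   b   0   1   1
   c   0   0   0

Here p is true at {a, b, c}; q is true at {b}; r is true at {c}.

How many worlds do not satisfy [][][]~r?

2

a: successors {a, b}; [][]~r there: a:F, b:F. ✗
b: successors {b, c}; [][]~r there: b:F, c:T. ✗
c: no successors, so [][][]~r holds vacuously. ✓
Satisfying worlds: {c}.
So [][][]~r fails at the other 2 worlds.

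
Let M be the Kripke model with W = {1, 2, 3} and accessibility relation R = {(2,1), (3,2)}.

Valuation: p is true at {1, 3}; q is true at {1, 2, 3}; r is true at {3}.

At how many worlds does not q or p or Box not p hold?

2

1: not q is F, p or Box not p is T. ✓
2: not q is F, p or Box not p is F. ✗
3: not q is F, p or Box not p is T. ✓
Satisfying worlds: {1, 3}.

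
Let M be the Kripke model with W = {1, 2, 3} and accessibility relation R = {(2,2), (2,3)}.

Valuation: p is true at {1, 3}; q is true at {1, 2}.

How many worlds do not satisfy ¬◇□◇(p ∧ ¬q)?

1: ◇□◇(p ∧ ¬q) is F. ✓
2: ◇□◇(p ∧ ¬q) is T. ✗
3: ◇□◇(p ∧ ¬q) is F. ✓
Satisfying worlds: {1, 3}.
So ¬◇□◇(p ∧ ¬q) fails at the other 1 world.

1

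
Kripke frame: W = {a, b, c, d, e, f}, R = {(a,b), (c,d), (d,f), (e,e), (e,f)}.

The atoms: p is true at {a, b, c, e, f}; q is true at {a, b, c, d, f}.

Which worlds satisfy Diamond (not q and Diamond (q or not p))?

a: successors {b}; not q and Diamond (q or not p) there: b:F. ✗
b: no successors, so Diamond (not q and Diamond (q or not p)) fails. ✗
c: successors {d}; not q and Diamond (q or not p) there: d:F. ✗
d: successors {f}; not q and Diamond (q or not p) there: f:F. ✗
e: successors {e, f}; not q and Diamond (q or not p) there: e:T, f:F. ✓
f: no successors, so Diamond (not q and Diamond (q or not p)) fails. ✗

{e}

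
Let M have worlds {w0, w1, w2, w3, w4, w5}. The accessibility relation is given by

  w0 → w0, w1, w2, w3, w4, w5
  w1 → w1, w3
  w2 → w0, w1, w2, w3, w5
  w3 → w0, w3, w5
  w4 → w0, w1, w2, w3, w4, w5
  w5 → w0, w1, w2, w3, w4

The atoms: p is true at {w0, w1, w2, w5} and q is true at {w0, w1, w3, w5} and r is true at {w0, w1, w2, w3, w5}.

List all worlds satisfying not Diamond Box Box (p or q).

{w3}

w0: Diamond Box Box (p or q) is T. ✗
w1: Diamond Box Box (p or q) is T. ✗
w2: Diamond Box Box (p or q) is T. ✗
w3: Diamond Box Box (p or q) is F. ✓
w4: Diamond Box Box (p or q) is T. ✗
w5: Diamond Box Box (p or q) is T. ✗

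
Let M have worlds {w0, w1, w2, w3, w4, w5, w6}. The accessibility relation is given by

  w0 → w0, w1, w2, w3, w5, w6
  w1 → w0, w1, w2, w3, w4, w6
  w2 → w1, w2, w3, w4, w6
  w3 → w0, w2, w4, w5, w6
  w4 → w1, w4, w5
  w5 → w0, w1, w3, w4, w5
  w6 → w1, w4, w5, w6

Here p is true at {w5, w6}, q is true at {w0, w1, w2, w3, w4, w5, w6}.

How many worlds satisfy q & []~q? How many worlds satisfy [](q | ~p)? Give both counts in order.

0 and 7

For q & []~q:
w0: q is T, []~q is F. ✗
w1: q is T, []~q is F. ✗
w2: q is T, []~q is F. ✗
w3: q is T, []~q is F. ✗
w4: q is T, []~q is F. ✗
w5: q is T, []~q is F. ✗
w6: q is T, []~q is F. ✗
— 0 worlds.
For [](q | ~p):
w0: successors {w0, w1, w2, w3, w5, w6}; q | ~p there: w0:T, w1:T, w2:T, w3:T, w5:T, w6:T. ✓
w1: successors {w0, w1, w2, w3, w4, w6}; q | ~p there: w0:T, w1:T, w2:T, w3:T, w4:T, w6:T. ✓
w2: successors {w1, w2, w3, w4, w6}; q | ~p there: w1:T, w2:T, w3:T, w4:T, w6:T. ✓
w3: successors {w0, w2, w4, w5, w6}; q | ~p there: w0:T, w2:T, w4:T, w5:T, w6:T. ✓
w4: successors {w1, w4, w5}; q | ~p there: w1:T, w4:T, w5:T. ✓
w5: successors {w0, w1, w3, w4, w5}; q | ~p there: w0:T, w1:T, w3:T, w4:T, w5:T. ✓
w6: successors {w1, w4, w5, w6}; q | ~p there: w1:T, w4:T, w5:T, w6:T. ✓
— 7 worlds.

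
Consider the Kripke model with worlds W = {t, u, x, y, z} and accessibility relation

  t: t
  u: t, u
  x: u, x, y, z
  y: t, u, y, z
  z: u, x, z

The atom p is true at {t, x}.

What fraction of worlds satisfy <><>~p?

t: successors {t}; <>~p there: t:F. ✗
u: successors {t, u}; <>~p there: t:F, u:T. ✓
x: successors {u, x, y, z}; <>~p there: u:T, x:T, y:T, z:T. ✓
y: successors {t, u, y, z}; <>~p there: t:F, u:T, y:T, z:T. ✓
z: successors {u, x, z}; <>~p there: u:T, x:T, z:T. ✓
That's 4 of 5 worlds, so 4/5.

4/5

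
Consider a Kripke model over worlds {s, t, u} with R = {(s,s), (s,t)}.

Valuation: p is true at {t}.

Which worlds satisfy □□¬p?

{t, u}

s: successors {s, t}; □¬p there: s:F, t:T. ✗
t: no successors, so □□¬p holds vacuously. ✓
u: no successors, so □□¬p holds vacuously. ✓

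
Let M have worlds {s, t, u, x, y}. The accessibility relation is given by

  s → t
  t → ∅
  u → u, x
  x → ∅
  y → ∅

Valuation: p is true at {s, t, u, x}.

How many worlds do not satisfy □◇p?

2

s: successors {t}; ◇p there: t:F. ✗
t: no successors, so □◇p holds vacuously. ✓
u: successors {u, x}; ◇p there: u:T, x:F. ✗
x: no successors, so □◇p holds vacuously. ✓
y: no successors, so □◇p holds vacuously. ✓
Satisfying worlds: {t, x, y}.
So □◇p fails at the other 2 worlds.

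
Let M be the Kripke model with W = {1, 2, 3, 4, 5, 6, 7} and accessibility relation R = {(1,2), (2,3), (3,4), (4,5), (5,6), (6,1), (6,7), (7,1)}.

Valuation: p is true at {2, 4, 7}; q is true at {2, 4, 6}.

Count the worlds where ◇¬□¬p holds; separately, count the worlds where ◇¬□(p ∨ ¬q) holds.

For ◇¬□¬p:
1: successors {2}; ¬□¬p there: 2:F. ✗
2: successors {3}; ¬□¬p there: 3:T. ✓
3: successors {4}; ¬□¬p there: 4:F. ✗
4: successors {5}; ¬□¬p there: 5:F. ✗
5: successors {6}; ¬□¬p there: 6:T. ✓
6: successors {1, 7}; ¬□¬p there: 1:T, 7:F. ✓
7: successors {1}; ¬□¬p there: 1:T. ✓
— 4 worlds.
For ◇¬□(p ∨ ¬q):
1: successors {2}; ¬□(p ∨ ¬q) there: 2:F. ✗
2: successors {3}; ¬□(p ∨ ¬q) there: 3:F. ✗
3: successors {4}; ¬□(p ∨ ¬q) there: 4:F. ✗
4: successors {5}; ¬□(p ∨ ¬q) there: 5:T. ✓
5: successors {6}; ¬□(p ∨ ¬q) there: 6:F. ✗
6: successors {1, 7}; ¬□(p ∨ ¬q) there: 1:F, 7:F. ✗
7: successors {1}; ¬□(p ∨ ¬q) there: 1:F. ✗
— 1 world.

4 and 1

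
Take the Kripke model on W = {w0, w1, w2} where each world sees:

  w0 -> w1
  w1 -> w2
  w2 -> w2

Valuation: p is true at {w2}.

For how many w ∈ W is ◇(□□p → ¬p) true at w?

w0: successors {w1}; □□p → ¬p there: w1:T. ✓
w1: successors {w2}; □□p → ¬p there: w2:F. ✗
w2: successors {w2}; □□p → ¬p there: w2:F. ✗
Satisfying worlds: {w0}.

1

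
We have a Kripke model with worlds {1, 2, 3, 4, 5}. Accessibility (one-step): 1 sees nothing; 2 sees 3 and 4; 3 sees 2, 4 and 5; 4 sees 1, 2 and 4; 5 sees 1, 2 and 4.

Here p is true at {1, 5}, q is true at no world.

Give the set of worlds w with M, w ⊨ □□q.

{1}

1: no successors, so □□q holds vacuously. ✓
2: successors {3, 4}; □q there: 3:F, 4:F. ✗
3: successors {2, 4, 5}; □q there: 2:F, 4:F, 5:F. ✗
4: successors {1, 2, 4}; □q there: 1:T, 2:F, 4:F. ✗
5: successors {1, 2, 4}; □q there: 1:T, 2:F, 4:F. ✗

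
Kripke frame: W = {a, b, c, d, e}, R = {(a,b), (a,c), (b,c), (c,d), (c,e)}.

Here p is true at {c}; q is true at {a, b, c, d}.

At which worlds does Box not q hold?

{d, e}

a: successors {b, c}; not q there: b:F, c:F. ✗
b: successors {c}; not q there: c:F. ✗
c: successors {d, e}; not q there: d:F, e:T. ✗
d: no successors, so Box not q holds vacuously. ✓
e: no successors, so Box not q holds vacuously. ✓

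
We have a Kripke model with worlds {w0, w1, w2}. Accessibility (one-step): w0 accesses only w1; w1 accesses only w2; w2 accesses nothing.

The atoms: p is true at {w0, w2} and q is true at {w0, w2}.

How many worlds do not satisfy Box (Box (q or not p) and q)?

1

w0: successors {w1}; Box (q or not p) and q there: w1:F. ✗
w1: successors {w2}; Box (q or not p) and q there: w2:T. ✓
w2: no successors, so Box (Box (q or not p) and q) holds vacuously. ✓
Satisfying worlds: {w1, w2}.
So Box (Box (q or not p) and q) fails at the other 1 world.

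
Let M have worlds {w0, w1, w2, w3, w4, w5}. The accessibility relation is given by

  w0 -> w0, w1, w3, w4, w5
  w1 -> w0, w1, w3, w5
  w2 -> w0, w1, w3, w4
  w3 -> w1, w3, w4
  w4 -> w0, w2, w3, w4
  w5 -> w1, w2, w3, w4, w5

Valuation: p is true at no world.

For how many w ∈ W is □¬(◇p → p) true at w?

w0: successors {w0, w1, w3, w4, w5}; ¬(◇p → p) there: w0:F, w1:F, w3:F, w4:F, w5:F. ✗
w1: successors {w0, w1, w3, w5}; ¬(◇p → p) there: w0:F, w1:F, w3:F, w5:F. ✗
w2: successors {w0, w1, w3, w4}; ¬(◇p → p) there: w0:F, w1:F, w3:F, w4:F. ✗
w3: successors {w1, w3, w4}; ¬(◇p → p) there: w1:F, w3:F, w4:F. ✗
w4: successors {w0, w2, w3, w4}; ¬(◇p → p) there: w0:F, w2:F, w3:F, w4:F. ✗
w5: successors {w1, w2, w3, w4, w5}; ¬(◇p → p) there: w1:F, w2:F, w3:F, w4:F, w5:F. ✗
Satisfying worlds: ∅.

0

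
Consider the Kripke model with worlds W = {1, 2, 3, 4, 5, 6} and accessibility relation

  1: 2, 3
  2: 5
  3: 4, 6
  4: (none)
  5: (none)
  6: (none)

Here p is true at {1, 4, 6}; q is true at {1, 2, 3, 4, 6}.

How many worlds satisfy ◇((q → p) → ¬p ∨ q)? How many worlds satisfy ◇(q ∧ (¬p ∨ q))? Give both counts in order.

For ◇((q → p) → ¬p ∨ q):
1: successors {2, 3}; (q → p) → ¬p ∨ q there: 2:T, 3:T. ✓
2: successors {5}; (q → p) → ¬p ∨ q there: 5:T. ✓
3: successors {4, 6}; (q → p) → ¬p ∨ q there: 4:T, 6:T. ✓
4: no successors, so ◇((q → p) → ¬p ∨ q) fails. ✗
5: no successors, so ◇((q → p) → ¬p ∨ q) fails. ✗
6: no successors, so ◇((q → p) → ¬p ∨ q) fails. ✗
— 3 worlds.
For ◇(q ∧ (¬p ∨ q)):
1: successors {2, 3}; q ∧ (¬p ∨ q) there: 2:T, 3:T. ✓
2: successors {5}; q ∧ (¬p ∨ q) there: 5:F. ✗
3: successors {4, 6}; q ∧ (¬p ∨ q) there: 4:T, 6:T. ✓
4: no successors, so ◇(q ∧ (¬p ∨ q)) fails. ✗
5: no successors, so ◇(q ∧ (¬p ∨ q)) fails. ✗
6: no successors, so ◇(q ∧ (¬p ∨ q)) fails. ✗
— 2 worlds.

3 and 2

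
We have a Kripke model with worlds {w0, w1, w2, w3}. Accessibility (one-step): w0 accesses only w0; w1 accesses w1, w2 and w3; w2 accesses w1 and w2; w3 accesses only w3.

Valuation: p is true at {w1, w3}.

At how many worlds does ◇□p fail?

2

w0: successors {w0}; □p there: w0:F. ✗
w1: successors {w1, w2, w3}; □p there: w1:F, w2:F, w3:T. ✓
w2: successors {w1, w2}; □p there: w1:F, w2:F. ✗
w3: successors {w3}; □p there: w3:T. ✓
Satisfying worlds: {w1, w3}.
So ◇□p fails at the other 2 worlds.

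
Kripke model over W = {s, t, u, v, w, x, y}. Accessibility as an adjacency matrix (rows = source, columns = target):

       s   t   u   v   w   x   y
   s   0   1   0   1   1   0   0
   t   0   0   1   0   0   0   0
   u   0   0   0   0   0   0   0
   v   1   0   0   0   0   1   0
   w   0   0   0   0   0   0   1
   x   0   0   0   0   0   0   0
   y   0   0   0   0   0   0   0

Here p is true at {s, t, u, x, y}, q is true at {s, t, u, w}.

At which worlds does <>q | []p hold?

s: <>q is T, []p is F. ✓
t: <>q is T, []p is T. ✓
u: <>q is F, []p is T. ✓
v: <>q is T, []p is T. ✓
w: <>q is F, []p is T. ✓
x: <>q is F, []p is T. ✓
y: <>q is F, []p is T. ✓

{s, t, u, v, w, x, y}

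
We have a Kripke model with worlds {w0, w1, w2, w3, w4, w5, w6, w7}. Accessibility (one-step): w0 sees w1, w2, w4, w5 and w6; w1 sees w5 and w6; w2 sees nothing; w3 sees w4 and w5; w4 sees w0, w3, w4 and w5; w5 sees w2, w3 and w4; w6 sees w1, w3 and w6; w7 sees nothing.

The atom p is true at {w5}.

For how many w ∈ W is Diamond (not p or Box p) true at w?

w0: successors {w1, w2, w4, w5, w6}; not p or Box p there: w1:T, w2:T, w4:T, w5:F, w6:T. ✓
w1: successors {w5, w6}; not p or Box p there: w5:F, w6:T. ✓
w2: no successors, so Diamond (not p or Box p) fails. ✗
w3: successors {w4, w5}; not p or Box p there: w4:T, w5:F. ✓
w4: successors {w0, w3, w4, w5}; not p or Box p there: w0:T, w3:T, w4:T, w5:F. ✓
w5: successors {w2, w3, w4}; not p or Box p there: w2:T, w3:T, w4:T. ✓
w6: successors {w1, w3, w6}; not p or Box p there: w1:T, w3:T, w6:T. ✓
w7: no successors, so Diamond (not p or Box p) fails. ✗
Satisfying worlds: {w0, w1, w3, w4, w5, w6}.

6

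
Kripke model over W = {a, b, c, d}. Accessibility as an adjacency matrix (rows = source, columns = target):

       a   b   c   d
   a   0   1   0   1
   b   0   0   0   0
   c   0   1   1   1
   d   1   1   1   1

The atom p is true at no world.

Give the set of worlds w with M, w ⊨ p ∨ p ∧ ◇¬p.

a: p is F, p ∧ ◇¬p is F. ✗
b: p is F, p ∧ ◇¬p is F. ✗
c: p is F, p ∧ ◇¬p is F. ✗
d: p is F, p ∧ ◇¬p is F. ✗

∅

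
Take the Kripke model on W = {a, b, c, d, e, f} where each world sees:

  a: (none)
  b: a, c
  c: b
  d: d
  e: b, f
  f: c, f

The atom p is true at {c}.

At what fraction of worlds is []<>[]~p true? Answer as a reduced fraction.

a: no successors, so []<>[]~p holds vacuously. ✓
b: successors {a, c}; <>[]~p there: a:F, c:F. ✗
c: successors {b}; <>[]~p there: b:T. ✓
d: successors {d}; <>[]~p there: d:T. ✓
e: successors {b, f}; <>[]~p there: b:T, f:T. ✓
f: successors {c, f}; <>[]~p there: c:F, f:T. ✗
That's 4 of 6 worlds, so 4/6 = 2/3.

2/3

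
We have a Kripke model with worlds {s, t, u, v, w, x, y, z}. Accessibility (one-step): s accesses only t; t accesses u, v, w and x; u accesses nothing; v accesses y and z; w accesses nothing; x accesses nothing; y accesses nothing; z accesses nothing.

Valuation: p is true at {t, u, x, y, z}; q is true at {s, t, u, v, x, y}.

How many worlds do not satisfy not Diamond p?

s: Diamond p is T. ✗
t: Diamond p is T. ✗
u: Diamond p is F. ✓
v: Diamond p is T. ✗
w: Diamond p is F. ✓
x: Diamond p is F. ✓
y: Diamond p is F. ✓
z: Diamond p is F. ✓
Satisfying worlds: {u, w, x, y, z}.
So not Diamond p fails at the other 3 worlds.

3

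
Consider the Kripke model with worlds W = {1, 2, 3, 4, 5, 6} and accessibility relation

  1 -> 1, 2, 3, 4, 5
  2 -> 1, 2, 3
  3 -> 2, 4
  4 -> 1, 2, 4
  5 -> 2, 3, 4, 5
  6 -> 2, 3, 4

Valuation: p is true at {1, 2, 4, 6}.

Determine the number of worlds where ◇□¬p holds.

0

1: successors {1, 2, 3, 4, 5}; □¬p there: 1:F, 2:F, 3:F, 4:F, 5:F. ✗
2: successors {1, 2, 3}; □¬p there: 1:F, 2:F, 3:F. ✗
3: successors {2, 4}; □¬p there: 2:F, 4:F. ✗
4: successors {1, 2, 4}; □¬p there: 1:F, 2:F, 4:F. ✗
5: successors {2, 3, 4, 5}; □¬p there: 2:F, 3:F, 4:F, 5:F. ✗
6: successors {2, 3, 4}; □¬p there: 2:F, 3:F, 4:F. ✗
Satisfying worlds: ∅.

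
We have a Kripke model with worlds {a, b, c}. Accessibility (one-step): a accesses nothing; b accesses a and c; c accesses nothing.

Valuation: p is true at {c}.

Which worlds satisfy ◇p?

a: no successors, so ◇p fails. ✗
b: successors {a, c}; p there: a:F, c:T. ✓
c: no successors, so ◇p fails. ✗

{b}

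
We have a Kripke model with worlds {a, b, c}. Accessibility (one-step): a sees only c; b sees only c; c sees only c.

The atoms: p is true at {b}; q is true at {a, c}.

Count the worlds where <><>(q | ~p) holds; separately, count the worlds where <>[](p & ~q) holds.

For <><>(q | ~p):
a: successors {c}; <>(q | ~p) there: c:T. ✓
b: successors {c}; <>(q | ~p) there: c:T. ✓
c: successors {c}; <>(q | ~p) there: c:T. ✓
— 3 worlds.
For <>[](p & ~q):
a: successors {c}; [](p & ~q) there: c:F. ✗
b: successors {c}; [](p & ~q) there: c:F. ✗
c: successors {c}; [](p & ~q) there: c:F. ✗
— 0 worlds.

3 and 0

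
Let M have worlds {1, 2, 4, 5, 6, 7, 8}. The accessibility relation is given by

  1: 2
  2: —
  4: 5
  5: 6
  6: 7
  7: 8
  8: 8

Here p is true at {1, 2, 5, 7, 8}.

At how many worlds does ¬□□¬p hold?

1: □□¬p is T. ✗
2: □□¬p is T. ✗
4: □□¬p is T. ✗
5: □□¬p is F. ✓
6: □□¬p is F. ✓
7: □□¬p is F. ✓
8: □□¬p is F. ✓
Satisfying worlds: {5, 6, 7, 8}.

4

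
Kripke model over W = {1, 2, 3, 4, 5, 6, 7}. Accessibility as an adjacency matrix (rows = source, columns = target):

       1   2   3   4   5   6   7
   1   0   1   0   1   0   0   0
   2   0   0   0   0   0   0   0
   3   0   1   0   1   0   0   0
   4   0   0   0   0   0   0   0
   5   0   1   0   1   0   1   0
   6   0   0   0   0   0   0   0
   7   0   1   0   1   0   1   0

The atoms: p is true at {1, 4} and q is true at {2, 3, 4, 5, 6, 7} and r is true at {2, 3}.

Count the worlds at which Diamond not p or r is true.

5

1: Diamond not p is T, r is F. ✓
2: Diamond not p is F, r is T. ✓
3: Diamond not p is T, r is T. ✓
4: Diamond not p is F, r is F. ✗
5: Diamond not p is T, r is F. ✓
6: Diamond not p is F, r is F. ✗
7: Diamond not p is T, r is F. ✓
Satisfying worlds: {1, 2, 3, 5, 7}.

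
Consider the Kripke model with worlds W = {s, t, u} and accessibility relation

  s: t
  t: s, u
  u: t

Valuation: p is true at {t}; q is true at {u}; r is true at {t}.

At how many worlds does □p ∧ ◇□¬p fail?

1

s: □p is T, ◇□¬p is T. ✓
t: □p is F, ◇□¬p is F. ✗
u: □p is T, ◇□¬p is T. ✓
Satisfying worlds: {s, u}.
So □p ∧ ◇□¬p fails at the other 1 world.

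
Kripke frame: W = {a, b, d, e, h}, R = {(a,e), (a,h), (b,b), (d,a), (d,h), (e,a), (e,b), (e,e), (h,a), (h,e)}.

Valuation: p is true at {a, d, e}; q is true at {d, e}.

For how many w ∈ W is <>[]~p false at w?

3

a: successors {e, h}; []~p there: e:F, h:F. ✗
b: successors {b}; []~p there: b:T. ✓
d: successors {a, h}; []~p there: a:F, h:F. ✗
e: successors {a, b, e}; []~p there: a:F, b:T, e:F. ✓
h: successors {a, e}; []~p there: a:F, e:F. ✗
Satisfying worlds: {b, e}.
So <>[]~p fails at the other 3 worlds.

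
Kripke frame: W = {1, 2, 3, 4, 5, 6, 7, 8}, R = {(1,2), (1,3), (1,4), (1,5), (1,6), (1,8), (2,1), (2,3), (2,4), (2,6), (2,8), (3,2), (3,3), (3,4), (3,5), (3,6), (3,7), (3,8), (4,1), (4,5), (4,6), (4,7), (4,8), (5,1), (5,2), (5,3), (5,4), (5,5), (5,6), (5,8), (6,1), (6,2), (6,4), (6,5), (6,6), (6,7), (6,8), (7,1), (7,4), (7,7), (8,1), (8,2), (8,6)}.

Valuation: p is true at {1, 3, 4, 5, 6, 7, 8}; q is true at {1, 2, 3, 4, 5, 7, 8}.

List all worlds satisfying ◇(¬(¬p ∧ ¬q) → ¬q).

{1, 2, 3, 4, 5, 6, 8}

1: successors {2, 3, 4, 5, 6, 8}; ¬(¬p ∧ ¬q) → ¬q there: 2:F, 3:F, 4:F, 5:F, 6:T, 8:F. ✓
2: successors {1, 3, 4, 6, 8}; ¬(¬p ∧ ¬q) → ¬q there: 1:F, 3:F, 4:F, 6:T, 8:F. ✓
3: successors {2, 3, 4, 5, 6, 7, 8}; ¬(¬p ∧ ¬q) → ¬q there: 2:F, 3:F, 4:F, 5:F, 6:T, 7:F, 8:F. ✓
4: successors {1, 5, 6, 7, 8}; ¬(¬p ∧ ¬q) → ¬q there: 1:F, 5:F, 6:T, 7:F, 8:F. ✓
5: successors {1, 2, 3, 4, 5, 6, 8}; ¬(¬p ∧ ¬q) → ¬q there: 1:F, 2:F, 3:F, 4:F, 5:F, 6:T, 8:F. ✓
6: successors {1, 2, 4, 5, 6, 7, 8}; ¬(¬p ∧ ¬q) → ¬q there: 1:F, 2:F, 4:F, 5:F, 6:T, 7:F, 8:F. ✓
7: successors {1, 4, 7}; ¬(¬p ∧ ¬q) → ¬q there: 1:F, 4:F, 7:F. ✗
8: successors {1, 2, 6}; ¬(¬p ∧ ¬q) → ¬q there: 1:F, 2:F, 6:T. ✓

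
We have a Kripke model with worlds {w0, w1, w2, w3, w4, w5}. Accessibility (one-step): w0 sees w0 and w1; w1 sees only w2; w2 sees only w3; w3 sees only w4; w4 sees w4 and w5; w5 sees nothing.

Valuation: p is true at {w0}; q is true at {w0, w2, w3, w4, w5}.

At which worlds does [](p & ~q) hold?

{w5}

w0: successors {w0, w1}; p & ~q there: w0:F, w1:F. ✗
w1: successors {w2}; p & ~q there: w2:F. ✗
w2: successors {w3}; p & ~q there: w3:F. ✗
w3: successors {w4}; p & ~q there: w4:F. ✗
w4: successors {w4, w5}; p & ~q there: w4:F, w5:F. ✗
w5: no successors, so [](p & ~q) holds vacuously. ✓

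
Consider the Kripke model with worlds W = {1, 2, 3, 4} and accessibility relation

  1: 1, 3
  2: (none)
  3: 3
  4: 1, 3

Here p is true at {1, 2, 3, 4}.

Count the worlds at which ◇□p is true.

3

1: successors {1, 3}; □p there: 1:T, 3:T. ✓
2: no successors, so ◇□p fails. ✗
3: successors {3}; □p there: 3:T. ✓
4: successors {1, 3}; □p there: 1:T, 3:T. ✓
Satisfying worlds: {1, 3, 4}.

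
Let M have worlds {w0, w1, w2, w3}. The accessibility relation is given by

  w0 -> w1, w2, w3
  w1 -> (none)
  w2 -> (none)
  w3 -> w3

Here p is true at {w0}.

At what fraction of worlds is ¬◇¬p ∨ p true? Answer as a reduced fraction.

3/4

w0: ¬◇¬p is F, p is T. ✓
w1: ¬◇¬p is T, p is F. ✓
w2: ¬◇¬p is T, p is F. ✓
w3: ¬◇¬p is F, p is F. ✗
That's 3 of 4 worlds, so 3/4.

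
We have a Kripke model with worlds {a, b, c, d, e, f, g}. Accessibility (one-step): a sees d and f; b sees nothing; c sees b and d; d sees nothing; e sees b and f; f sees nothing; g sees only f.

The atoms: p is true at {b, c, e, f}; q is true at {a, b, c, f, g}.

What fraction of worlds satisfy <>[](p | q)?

4/7

a: successors {d, f}; [](p | q) there: d:T, f:T. ✓
b: no successors, so <>[](p | q) fails. ✗
c: successors {b, d}; [](p | q) there: b:T, d:T. ✓
d: no successors, so <>[](p | q) fails. ✗
e: successors {b, f}; [](p | q) there: b:T, f:T. ✓
f: no successors, so <>[](p | q) fails. ✗
g: successors {f}; [](p | q) there: f:T. ✓
That's 4 of 7 worlds, so 4/7.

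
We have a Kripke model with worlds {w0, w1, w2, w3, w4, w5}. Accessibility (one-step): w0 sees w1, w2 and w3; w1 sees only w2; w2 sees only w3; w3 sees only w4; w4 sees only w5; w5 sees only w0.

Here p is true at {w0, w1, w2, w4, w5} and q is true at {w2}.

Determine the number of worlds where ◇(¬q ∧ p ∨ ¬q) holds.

5

w0: successors {w1, w2, w3}; ¬q ∧ p ∨ ¬q there: w1:T, w2:F, w3:T. ✓
w1: successors {w2}; ¬q ∧ p ∨ ¬q there: w2:F. ✗
w2: successors {w3}; ¬q ∧ p ∨ ¬q there: w3:T. ✓
w3: successors {w4}; ¬q ∧ p ∨ ¬q there: w4:T. ✓
w4: successors {w5}; ¬q ∧ p ∨ ¬q there: w5:T. ✓
w5: successors {w0}; ¬q ∧ p ∨ ¬q there: w0:T. ✓
Satisfying worlds: {w0, w2, w3, w4, w5}.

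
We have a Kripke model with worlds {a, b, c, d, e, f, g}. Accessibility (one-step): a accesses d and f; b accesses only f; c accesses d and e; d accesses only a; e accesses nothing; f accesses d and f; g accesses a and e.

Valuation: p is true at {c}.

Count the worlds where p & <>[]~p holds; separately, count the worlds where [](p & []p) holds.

1 and 1

For p & <>[]~p:
a: p is F, <>[]~p is T. ✗
b: p is F, <>[]~p is T. ✗
c: p is T, <>[]~p is T. ✓
d: p is F, <>[]~p is T. ✗
e: p is F, <>[]~p is F. ✗
f: p is F, <>[]~p is T. ✗
g: p is F, <>[]~p is T. ✗
— 1 world.
For [](p & []p):
a: successors {d, f}; p & []p there: d:F, f:F. ✗
b: successors {f}; p & []p there: f:F. ✗
c: successors {d, e}; p & []p there: d:F, e:F. ✗
d: successors {a}; p & []p there: a:F. ✗
e: no successors, so [](p & []p) holds vacuously. ✓
f: successors {d, f}; p & []p there: d:F, f:F. ✗
g: successors {a, e}; p & []p there: a:F, e:F. ✗
— 1 world.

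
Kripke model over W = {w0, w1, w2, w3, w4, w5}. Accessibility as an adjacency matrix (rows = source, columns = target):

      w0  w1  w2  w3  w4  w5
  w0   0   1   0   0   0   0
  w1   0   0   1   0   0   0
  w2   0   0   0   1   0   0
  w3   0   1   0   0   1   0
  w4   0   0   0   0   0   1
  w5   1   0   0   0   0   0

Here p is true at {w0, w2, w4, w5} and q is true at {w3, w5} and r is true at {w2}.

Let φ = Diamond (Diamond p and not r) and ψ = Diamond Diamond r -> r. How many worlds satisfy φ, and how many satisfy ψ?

For Diamond (Diamond p and not r):
w0: successors {w1}; Diamond p and not r there: w1:T. ✓
w1: successors {w2}; Diamond p and not r there: w2:F. ✗
w2: successors {w3}; Diamond p and not r there: w3:T. ✓
w3: successors {w1, w4}; Diamond p and not r there: w1:T, w4:T. ✓
w4: successors {w5}; Diamond p and not r there: w5:T. ✓
w5: successors {w0}; Diamond p and not r there: w0:F. ✗
— 4 worlds.
For Diamond Diamond r -> r:
w0: Diamond Diamond r is T, r is F. ✗
w1: Diamond Diamond r is F, r is F. ✓
w2: Diamond Diamond r is F, r is T. ✓
w3: Diamond Diamond r is T, r is F. ✗
w4: Diamond Diamond r is F, r is F. ✓
w5: Diamond Diamond r is F, r is F. ✓
— 4 worlds.

4 and 4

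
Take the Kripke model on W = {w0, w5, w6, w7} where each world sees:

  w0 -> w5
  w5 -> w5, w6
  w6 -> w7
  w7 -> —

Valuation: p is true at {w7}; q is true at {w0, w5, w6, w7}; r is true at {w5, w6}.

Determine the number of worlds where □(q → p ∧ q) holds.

2

w0: successors {w5}; q → p ∧ q there: w5:F. ✗
w5: successors {w5, w6}; q → p ∧ q there: w5:F, w6:F. ✗
w6: successors {w7}; q → p ∧ q there: w7:T. ✓
w7: no successors, so □(q → p ∧ q) holds vacuously. ✓
Satisfying worlds: {w6, w7}.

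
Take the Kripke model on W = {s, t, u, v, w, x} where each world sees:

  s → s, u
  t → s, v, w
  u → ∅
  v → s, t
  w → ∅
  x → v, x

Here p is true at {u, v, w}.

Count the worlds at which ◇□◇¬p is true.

3

s: successors {s, u}; □◇¬p there: s:F, u:T. ✓
t: successors {s, v, w}; □◇¬p there: s:F, v:T, w:T. ✓
u: no successors, so ◇□◇¬p fails. ✗
v: successors {s, t}; □◇¬p there: s:F, t:F. ✗
w: no successors, so ◇□◇¬p fails. ✗
x: successors {v, x}; □◇¬p there: v:T, x:T. ✓
Satisfying worlds: {s, t, x}.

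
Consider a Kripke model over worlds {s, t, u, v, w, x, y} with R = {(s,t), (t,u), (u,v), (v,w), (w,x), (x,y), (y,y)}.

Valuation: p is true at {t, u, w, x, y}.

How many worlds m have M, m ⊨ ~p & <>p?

s: ~p is T, <>p is T. ✓
t: ~p is F, <>p is T. ✗
u: ~p is F, <>p is F. ✗
v: ~p is T, <>p is T. ✓
w: ~p is F, <>p is T. ✗
x: ~p is F, <>p is T. ✗
y: ~p is F, <>p is T. ✗
Satisfying worlds: {s, v}.

2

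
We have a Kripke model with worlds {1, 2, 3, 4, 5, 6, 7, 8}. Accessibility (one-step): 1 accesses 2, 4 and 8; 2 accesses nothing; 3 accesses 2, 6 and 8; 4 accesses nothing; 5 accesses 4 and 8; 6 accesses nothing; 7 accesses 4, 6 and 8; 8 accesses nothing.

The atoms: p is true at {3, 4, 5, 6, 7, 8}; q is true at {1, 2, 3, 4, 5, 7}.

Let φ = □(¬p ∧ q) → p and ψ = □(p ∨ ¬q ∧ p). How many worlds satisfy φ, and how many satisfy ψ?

7 and 6

For □(¬p ∧ q) → p:
1: □(¬p ∧ q) is F, p is F. ✓
2: □(¬p ∧ q) is T, p is F. ✗
3: □(¬p ∧ q) is F, p is T. ✓
4: □(¬p ∧ q) is T, p is T. ✓
5: □(¬p ∧ q) is F, p is T. ✓
6: □(¬p ∧ q) is T, p is T. ✓
7: □(¬p ∧ q) is F, p is T. ✓
8: □(¬p ∧ q) is T, p is T. ✓
— 7 worlds.
For □(p ∨ ¬q ∧ p):
1: successors {2, 4, 8}; p ∨ ¬q ∧ p there: 2:F, 4:T, 8:T. ✗
2: no successors, so □(p ∨ ¬q ∧ p) holds vacuously. ✓
3: successors {2, 6, 8}; p ∨ ¬q ∧ p there: 2:F, 6:T, 8:T. ✗
4: no successors, so □(p ∨ ¬q ∧ p) holds vacuously. ✓
5: successors {4, 8}; p ∨ ¬q ∧ p there: 4:T, 8:T. ✓
6: no successors, so □(p ∨ ¬q ∧ p) holds vacuously. ✓
7: successors {4, 6, 8}; p ∨ ¬q ∧ p there: 4:T, 6:T, 8:T. ✓
8: no successors, so □(p ∨ ¬q ∧ p) holds vacuously. ✓
— 6 worlds.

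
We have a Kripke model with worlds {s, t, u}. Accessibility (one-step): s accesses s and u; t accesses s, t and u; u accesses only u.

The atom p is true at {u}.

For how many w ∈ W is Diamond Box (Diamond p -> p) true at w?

s: successors {s, u}; Box (Diamond p -> p) there: s:F, u:T. ✓
t: successors {s, t, u}; Box (Diamond p -> p) there: s:F, t:F, u:T. ✓
u: successors {u}; Box (Diamond p -> p) there: u:T. ✓
Satisfying worlds: {s, t, u}.

3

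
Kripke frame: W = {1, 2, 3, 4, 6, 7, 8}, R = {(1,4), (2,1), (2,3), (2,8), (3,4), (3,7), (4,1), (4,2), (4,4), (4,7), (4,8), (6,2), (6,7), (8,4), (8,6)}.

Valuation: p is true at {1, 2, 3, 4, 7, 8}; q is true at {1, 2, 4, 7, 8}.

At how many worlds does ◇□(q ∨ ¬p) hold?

1: successors {4}; □(q ∨ ¬p) there: 4:T. ✓
2: successors {1, 3, 8}; □(q ∨ ¬p) there: 1:T, 3:T, 8:T. ✓
3: successors {4, 7}; □(q ∨ ¬p) there: 4:T, 7:T. ✓
4: successors {1, 2, 4, 7, 8}; □(q ∨ ¬p) there: 1:T, 2:F, 4:T, 7:T, 8:T. ✓
6: successors {2, 7}; □(q ∨ ¬p) there: 2:F, 7:T. ✓
7: no successors, so ◇□(q ∨ ¬p) fails. ✗
8: successors {4, 6}; □(q ∨ ¬p) there: 4:T, 6:T. ✓
Satisfying worlds: {1, 2, 3, 4, 6, 8}.

6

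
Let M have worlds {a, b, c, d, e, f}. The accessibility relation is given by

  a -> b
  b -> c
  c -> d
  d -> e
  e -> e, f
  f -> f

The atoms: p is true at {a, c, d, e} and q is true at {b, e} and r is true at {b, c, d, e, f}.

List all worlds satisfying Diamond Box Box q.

{b}

a: successors {b}; Box Box q there: b:F. ✗
b: successors {c}; Box Box q there: c:T. ✓
c: successors {d}; Box Box q there: d:F. ✗
d: successors {e}; Box Box q there: e:F. ✗
e: successors {e, f}; Box Box q there: e:F, f:F. ✗
f: successors {f}; Box Box q there: f:F. ✗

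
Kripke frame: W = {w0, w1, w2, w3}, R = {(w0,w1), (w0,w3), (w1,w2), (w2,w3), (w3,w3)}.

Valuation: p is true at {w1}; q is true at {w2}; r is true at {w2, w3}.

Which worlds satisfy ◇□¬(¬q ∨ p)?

w0: successors {w1, w3}; □¬(¬q ∨ p) there: w1:T, w3:F. ✓
w1: successors {w2}; □¬(¬q ∨ p) there: w2:F. ✗
w2: successors {w3}; □¬(¬q ∨ p) there: w3:F. ✗
w3: successors {w3}; □¬(¬q ∨ p) there: w3:F. ✗

{w0}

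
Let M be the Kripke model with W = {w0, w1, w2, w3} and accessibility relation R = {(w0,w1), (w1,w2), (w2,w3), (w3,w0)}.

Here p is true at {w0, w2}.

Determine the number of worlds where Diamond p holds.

w0: successors {w1}; p there: w1:F. ✗
w1: successors {w2}; p there: w2:T. ✓
w2: successors {w3}; p there: w3:F. ✗
w3: successors {w0}; p there: w0:T. ✓
Satisfying worlds: {w1, w3}.

2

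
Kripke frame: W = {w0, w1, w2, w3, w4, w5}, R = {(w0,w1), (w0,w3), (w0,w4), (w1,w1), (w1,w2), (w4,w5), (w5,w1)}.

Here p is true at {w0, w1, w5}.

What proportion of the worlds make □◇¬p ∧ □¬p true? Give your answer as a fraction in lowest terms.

1/3

w0: □◇¬p is F, □¬p is F. ✗
w1: □◇¬p is F, □¬p is F. ✗
w2: □◇¬p is T, □¬p is T. ✓
w3: □◇¬p is T, □¬p is T. ✓
w4: □◇¬p is F, □¬p is F. ✗
w5: □◇¬p is T, □¬p is F. ✗
That's 2 of 6 worlds, so 2/6 = 1/3.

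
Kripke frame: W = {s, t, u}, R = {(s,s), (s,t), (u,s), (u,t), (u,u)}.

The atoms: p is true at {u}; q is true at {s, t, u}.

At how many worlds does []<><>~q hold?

1

s: successors {s, t}; <><>~q there: s:F, t:F. ✗
t: no successors, so []<><>~q holds vacuously. ✓
u: successors {s, t, u}; <><>~q there: s:F, t:F, u:F. ✗
Satisfying worlds: {t}.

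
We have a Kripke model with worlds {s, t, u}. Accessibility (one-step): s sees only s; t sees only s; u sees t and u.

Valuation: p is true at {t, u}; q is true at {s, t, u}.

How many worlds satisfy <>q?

3

s: successors {s}; q there: s:T. ✓
t: successors {s}; q there: s:T. ✓
u: successors {t, u}; q there: t:T, u:T. ✓
Satisfying worlds: {s, t, u}.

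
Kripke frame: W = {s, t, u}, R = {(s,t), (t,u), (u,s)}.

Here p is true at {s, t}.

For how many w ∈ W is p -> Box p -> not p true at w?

2

s: p is T, Box p -> not p is F. ✗
t: p is T, Box p -> not p is T. ✓
u: p is F, Box p -> not p is T. ✓
Satisfying worlds: {t, u}.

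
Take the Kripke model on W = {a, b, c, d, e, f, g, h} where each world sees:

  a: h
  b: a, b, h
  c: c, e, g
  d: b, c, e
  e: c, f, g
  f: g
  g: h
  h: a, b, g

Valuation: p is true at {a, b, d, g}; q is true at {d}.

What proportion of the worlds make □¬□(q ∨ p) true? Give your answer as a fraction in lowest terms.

1/2

a: successors {h}; ¬□(q ∨ p) there: h:F. ✗
b: successors {a, b, h}; ¬□(q ∨ p) there: a:T, b:T, h:F. ✗
c: successors {c, e, g}; ¬□(q ∨ p) there: c:T, e:T, g:T. ✓
d: successors {b, c, e}; ¬□(q ∨ p) there: b:T, c:T, e:T. ✓
e: successors {c, f, g}; ¬□(q ∨ p) there: c:T, f:F, g:T. ✗
f: successors {g}; ¬□(q ∨ p) there: g:T. ✓
g: successors {h}; ¬□(q ∨ p) there: h:F. ✗
h: successors {a, b, g}; ¬□(q ∨ p) there: a:T, b:T, g:T. ✓
That's 4 of 8 worlds, so 4/8 = 1/2.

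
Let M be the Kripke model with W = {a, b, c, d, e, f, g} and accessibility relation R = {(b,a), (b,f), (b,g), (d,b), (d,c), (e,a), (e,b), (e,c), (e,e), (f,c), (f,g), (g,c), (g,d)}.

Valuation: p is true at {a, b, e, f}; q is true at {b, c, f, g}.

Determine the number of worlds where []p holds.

2

a: no successors, so []p holds vacuously. ✓
b: successors {a, f, g}; p there: a:T, f:T, g:F. ✗
c: no successors, so []p holds vacuously. ✓
d: successors {b, c}; p there: b:T, c:F. ✗
e: successors {a, b, c, e}; p there: a:T, b:T, c:F, e:T. ✗
f: successors {c, g}; p there: c:F, g:F. ✗
g: successors {c, d}; p there: c:F, d:F. ✗
Satisfying worlds: {a, c}.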